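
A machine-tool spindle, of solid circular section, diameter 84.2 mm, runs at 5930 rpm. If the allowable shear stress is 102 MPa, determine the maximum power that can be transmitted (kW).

7420 kW

J = πd⁴/32 = π(0.0842)⁴/32 = 4.935×10^-6 m⁴.
T_max = τ_allow·J/r = 1.02×10^8 × 4.935×10^-6 / 0.0421 = 11960 N·m.
ω = 2π·5930/60 = 621.0 rad/s, so P_max = T_max·ω = 7.424×10^6 W.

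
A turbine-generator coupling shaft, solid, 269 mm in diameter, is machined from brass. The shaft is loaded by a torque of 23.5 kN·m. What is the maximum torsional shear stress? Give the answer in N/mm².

6.15 N/mm²

J = πd⁴/32 = π(0.269)⁴/32 = 5.141×10^-4 m⁴.
τ_max = T·r/J = 23500 × 0.135 / 5.141×10^-4 = 6.149×10^6 Pa.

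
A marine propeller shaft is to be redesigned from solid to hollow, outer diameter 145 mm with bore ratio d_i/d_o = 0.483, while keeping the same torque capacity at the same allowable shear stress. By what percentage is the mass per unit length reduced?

20.4 %

Equal τ_max and T ⇒ the solid shaft needs d_s³ = d_o³(1−k⁴), so d_s = 145·(1−0.483⁴)^(1/3) = 142.3 mm.
Area ratio A_h/A_s = d_o²(1−k²)/d_s² = (1−k²)/(1−k⁴)^(2/3) = 0.7959.
Mass saving = 1 − 0.7959 = 20.4 %.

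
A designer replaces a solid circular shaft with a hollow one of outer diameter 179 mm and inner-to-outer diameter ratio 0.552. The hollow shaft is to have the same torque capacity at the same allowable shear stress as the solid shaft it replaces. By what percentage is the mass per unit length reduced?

Equal τ_max and T ⇒ the solid shaft needs d_s³ = d_o³(1−k⁴), so d_s = 179·(1−0.552⁴)^(1/3) = 173.3 mm.
Area ratio A_h/A_s = d_o²(1−k²)/d_s² = (1−k²)/(1−k⁴)^(2/3) = 0.7420.
Mass saving = 1 − 0.7420 = 25.8 %.

25.8 %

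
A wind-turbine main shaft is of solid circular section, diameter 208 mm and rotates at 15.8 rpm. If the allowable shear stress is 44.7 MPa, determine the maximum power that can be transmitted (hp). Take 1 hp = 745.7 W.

J = πd⁴/32 = π(0.208)⁴/32 = 1.838×10^-4 m⁴.
T_max = τ_allow·J/r = 4.47×10^7 × 1.838×10^-4 / 0.104 = 78980 N·m.
ω = 2π·15.8/60 = 1.655 rad/s, so P_max = T_max·ω = 1.307×10^5 W.

175 hp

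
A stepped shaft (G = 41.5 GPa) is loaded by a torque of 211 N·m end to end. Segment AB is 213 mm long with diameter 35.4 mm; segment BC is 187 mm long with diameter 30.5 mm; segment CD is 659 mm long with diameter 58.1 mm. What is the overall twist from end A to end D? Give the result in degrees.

1.22°

J_AB = π(0.0354)⁴/32 = 1.54×10^-7 m⁴; J_BC = π(0.0305)⁴/32 = 8.50×10^-8 m⁴; J_CD = π(0.0581)⁴/32 = 1.12×10^-6 m⁴.
θ = (T/G)·Σ L_i/J_i = (211.0/41.5×10⁹)·(0.213/1.54×10^-7 + 0.187/8.50×10^-8 + 0.659/1.12×10^-6) = 0.02121 rad.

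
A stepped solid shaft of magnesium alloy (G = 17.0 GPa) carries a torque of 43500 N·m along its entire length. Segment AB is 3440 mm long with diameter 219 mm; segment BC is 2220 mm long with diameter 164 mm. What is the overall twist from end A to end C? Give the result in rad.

0.119 rad

J_AB = π(0.219)⁴/32 = 2.26×10^-4 m⁴; J_BC = π(0.164)⁴/32 = 7.10×10^-5 m⁴.
θ = (T/G)·Σ L_i/J_i = (43500/17.0×10⁹)·(3.44/2.26×10^-4 + 2.22/7.10×10^-5) = 0.1190 rad.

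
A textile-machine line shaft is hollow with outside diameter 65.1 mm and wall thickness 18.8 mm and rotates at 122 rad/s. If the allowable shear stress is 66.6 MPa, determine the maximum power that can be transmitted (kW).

J = π(d_o⁴ − d_i⁴)/32 = π(0.0651⁴ − 0.0275⁴)/32 = 1.707×10^-6 m⁴.
T_max = τ_allow·J/r = 6.66×10^7 × 1.707×10^-6 / 0.0325 = 3493 N·m.
ω = 122 rad/s, so P_max = T_max·ω = 4.261×10^5 W.

426 kW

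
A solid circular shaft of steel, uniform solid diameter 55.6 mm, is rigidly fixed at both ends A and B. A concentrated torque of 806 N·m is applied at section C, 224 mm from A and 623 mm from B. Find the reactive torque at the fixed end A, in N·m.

593 N·m

With uniform GJ and both ends fixed, compatibility θ_AC = θ_CB gives T_A·a = T_B·b, together with T_A + T_B = T₀.
T_A = T₀·b/(a+b) = 806.0·623/847.0 = 592.8 N·m; T_B = 213.2 N·m.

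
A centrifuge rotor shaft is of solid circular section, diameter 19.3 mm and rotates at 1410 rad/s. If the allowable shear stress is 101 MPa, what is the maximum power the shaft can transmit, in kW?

201 kW

J = πd⁴/32 = π(0.0193)⁴/32 = 1.362×10^-8 m⁴.
T_max = τ_allow·J/r = 1.01×10^8 × 1.362×10^-8 / 0.00965 = 142.6 N·m.
ω = 1410 rad/s, so P_max = T_max·ω = 2.010×10^5 W.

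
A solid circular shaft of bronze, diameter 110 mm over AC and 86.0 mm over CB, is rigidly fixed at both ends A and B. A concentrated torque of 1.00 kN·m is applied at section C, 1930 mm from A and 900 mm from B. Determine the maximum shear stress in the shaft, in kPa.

Compatibility: T_A·a/J_AC = T_B·b/J_CB with T_A + T_B = T₀.
J_AC = 1.44×10^-5 m⁴, J_CB = 5.37×10^-6 m⁴, so T_A = T₀·(J_AC/a)/((J_AC/a)+(J_CB/b)) = 555.2 N·m, T_B = 444.8 N·m.
τ in each portion: τ_AC = 2.12×10^6 Pa, τ_CB = 3.56×10^6 Pa; maximum is in CB.
τ_max = T_CB·r/J = 444.8·0.0430/5.37×10^-6 = 3.562×10^6 Pa.

3560 kPa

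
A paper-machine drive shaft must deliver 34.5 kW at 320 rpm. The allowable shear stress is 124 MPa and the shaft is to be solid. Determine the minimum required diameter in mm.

ω = 2π·320/60 = 33.51 rad/s, so T = P/ω = 34.5×10³ / 33.51 = 1030 N·m.
For a solid shaft τ_max = 16T/(πd³), so d = (16T/(π τ_allow))^(1/3) = (16·1030/(π·1.24×10^8))^(1/3) = 0.03484 m.

34.8 mm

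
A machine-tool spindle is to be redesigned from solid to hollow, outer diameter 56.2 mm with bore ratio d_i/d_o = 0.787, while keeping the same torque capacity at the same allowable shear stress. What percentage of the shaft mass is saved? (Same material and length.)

47.4 %

Equal τ_max and T ⇒ the solid shaft needs d_s³ = d_o³(1−k⁴), so d_s = 56.2·(1−0.787⁴)^(1/3) = 47.83 mm.
Area ratio A_h/A_s = d_o²(1−k²)/d_s² = (1−k²)/(1−k⁴)^(2/3) = 0.5255.
Mass saving = 1 − 0.5255 = 47.4 %.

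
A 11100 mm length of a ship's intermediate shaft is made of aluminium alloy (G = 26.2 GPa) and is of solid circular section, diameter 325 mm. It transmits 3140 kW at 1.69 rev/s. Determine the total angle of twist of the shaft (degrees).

6.55°

ω = 2π·1.69 = 10.62 rad/s, so T = P/ω = 3140×10³ / 10.62 = 295700 N·m.
J = πd⁴/32 = π(0.325)⁴/32 = 1.095×10^-3 m⁴.
θ = T·L/(G·J) = 295700 × 11.1 / (26.2×10⁹ × 1.095×10^-3) = 0.1144 rad.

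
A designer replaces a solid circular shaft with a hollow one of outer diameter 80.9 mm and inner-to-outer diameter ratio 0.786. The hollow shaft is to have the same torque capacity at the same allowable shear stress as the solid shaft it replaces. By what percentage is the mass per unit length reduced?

Equal τ_max and T ⇒ the solid shaft needs d_s³ = d_o³(1−k⁴), so d_s = 80.9·(1−0.786⁴)^(1/3) = 68.92 mm.
Area ratio A_h/A_s = d_o²(1−k²)/d_s² = (1−k²)/(1−k⁴)^(2/3) = 0.5266.
Mass saving = 1 − 0.5266 = 47.3 %.

47.3 %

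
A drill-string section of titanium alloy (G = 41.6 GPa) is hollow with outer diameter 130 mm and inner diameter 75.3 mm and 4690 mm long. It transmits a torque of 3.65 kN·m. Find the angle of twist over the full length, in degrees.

J = π(d_o⁴ − d_i⁴)/32 = π(0.130⁴ − 0.0753⁴)/32 = 2.488×10^-5 m⁴.
θ = T·L/(G·J) = 3650 × 4.69 / (41.6×10⁹ × 2.488×10^-5) = 0.01654 rad.

0.948°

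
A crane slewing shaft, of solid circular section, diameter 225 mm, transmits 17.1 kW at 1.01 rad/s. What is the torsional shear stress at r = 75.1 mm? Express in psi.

ω = 1.01 rad/s, so T = P/ω = 17.1×10³ / 1.010 = 16930 N·m.
J = πd⁴/32 = π(0.225)⁴/32 = 2.516×10^-4 m⁴.
Shear stress varies linearly with radius: τ = T·r/J = 16930 × 0.0751 / 2.516×10^-4 = 5.053×10^6 Pa.

733 psi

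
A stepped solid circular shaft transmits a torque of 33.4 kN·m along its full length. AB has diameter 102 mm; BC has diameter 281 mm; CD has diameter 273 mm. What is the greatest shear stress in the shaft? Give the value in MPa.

Under the same torque, τ_max = 16T/(πd³) is largest where d is smallest — segment AB (d = 102 mm).
τ_max = 16·33400/(π·(0.102)³) = 1.603×10^8 Pa.

160 MPa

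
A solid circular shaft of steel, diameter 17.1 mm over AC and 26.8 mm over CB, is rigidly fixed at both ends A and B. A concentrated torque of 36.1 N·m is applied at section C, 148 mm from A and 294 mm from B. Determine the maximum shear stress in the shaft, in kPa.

9110 kPa

Compatibility: T_A·a/J_AC = T_B·b/J_CB with T_A + T_B = T₀.
J_AC = 8.39×10^-9 m⁴, J_CB = 5.06×10^-8 m⁴, so T_A = T₀·(J_AC/a)/((J_AC/a)+(J_CB/b)) = 8.942 N·m, T_B = 27.16 N·m.
τ in each portion: τ_AC = 9.11×10^6 Pa, τ_CB = 7.19×10^6 Pa; maximum is in AC.
τ_max = T_AC·r/J = 8.942·0.00855/8.39×10^-9 = 9.108×10^6 Pa.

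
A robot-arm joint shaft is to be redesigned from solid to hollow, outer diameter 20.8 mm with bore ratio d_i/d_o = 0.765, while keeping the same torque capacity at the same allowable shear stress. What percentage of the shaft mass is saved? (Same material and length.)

45.1 %

Equal τ_max and T ⇒ the solid shaft needs d_s³ = d_o³(1−k⁴), so d_s = 20.8·(1−0.765⁴)^(1/3) = 18.09 mm.
Area ratio A_h/A_s = d_o²(1−k²)/d_s² = (1−k²)/(1−k⁴)^(2/3) = 0.5485.
Mass saving = 1 − 0.5485 = 45.1 %.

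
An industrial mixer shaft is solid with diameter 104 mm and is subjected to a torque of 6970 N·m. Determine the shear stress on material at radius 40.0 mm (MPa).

J = πd⁴/32 = π(0.104)⁴/32 = 1.149×10^-5 m⁴.
Shear stress varies linearly with radius: τ = T·r/J = 6970 × 0.0400 / 1.149×10^-5 = 2.428×10^7 Pa.

24.3 MPa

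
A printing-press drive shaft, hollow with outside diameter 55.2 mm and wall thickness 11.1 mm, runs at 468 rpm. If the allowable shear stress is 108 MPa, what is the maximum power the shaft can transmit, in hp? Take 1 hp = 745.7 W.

204 hp

J = π(d_o⁴ − d_i⁴)/32 = π(0.0552⁴ − 0.0330⁴)/32 = 7.951×10^-7 m⁴.
T_max = τ_allow·J/r = 1.08×10^8 × 7.951×10^-7 / 0.0276 = 3111 N·m.
ω = 2π·468/60 = 49.01 rad/s, so P_max = T_max·ω = 1.525×10^5 W.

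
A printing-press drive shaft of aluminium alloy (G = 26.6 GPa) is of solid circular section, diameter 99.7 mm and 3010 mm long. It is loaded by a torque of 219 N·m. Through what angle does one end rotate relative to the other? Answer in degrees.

J = πd⁴/32 = π(0.0997)⁴/32 = 9.700×10^-6 m⁴.
θ = T·L/(G·J) = 219.0 × 3.01 / (26.6×10⁹ × 9.700×10^-6) = 2.555×10^-3 rad.

0.146°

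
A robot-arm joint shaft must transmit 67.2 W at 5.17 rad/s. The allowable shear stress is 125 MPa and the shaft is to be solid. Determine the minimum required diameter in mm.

ω = 5.17 rad/s, so T = P/ω = 67.2 / 5.170 = 13.00 N·m.
For a solid shaft τ_max = 16T/(πd³), so d = (16T/(π τ_allow))^(1/3) = (16·13.00/(π·1.25×10^8))^(1/3) = 0.008091 m.

8.09 mm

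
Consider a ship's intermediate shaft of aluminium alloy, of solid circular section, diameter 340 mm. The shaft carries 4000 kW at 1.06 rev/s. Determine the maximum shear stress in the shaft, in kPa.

ω = 2π·1.06 = 6.660 rad/s, so T = P/ω = 4000×10³ / 6.660 = 600600 N·m.
J = πd⁴/32 = π(0.340)⁴/32 = 1.312×10^-3 m⁴.
τ_max = T·r/J = 600600 × 0.170 / 1.312×10^-3 = 7.782×10^7 Pa.

77800 kPa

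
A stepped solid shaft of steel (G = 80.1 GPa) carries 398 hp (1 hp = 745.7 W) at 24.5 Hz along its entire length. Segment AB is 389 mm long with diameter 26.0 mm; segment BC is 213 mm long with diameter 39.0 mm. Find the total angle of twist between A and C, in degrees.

13.3°

ω = 2π·24.5 = 153.9 rad/s, so T = P/ω = 398×745.7 / 153.9 = 1928 N·m.
J_AB = π(0.0260)⁴/32 = 4.49×10^-8 m⁴; J_BC = π(0.0390)⁴/32 = 2.27×10^-7 m⁴.
θ = (T/G)·Σ L_i/J_i = (1928/80.1×10⁹)·(0.389/4.49×10^-8 + 0.213/2.27×10^-7) = 0.2313 rad.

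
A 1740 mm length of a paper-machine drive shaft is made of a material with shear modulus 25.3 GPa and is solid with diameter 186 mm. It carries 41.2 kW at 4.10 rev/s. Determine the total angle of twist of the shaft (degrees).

0.0536°

ω = 2π·4.10 = 25.76 rad/s, so T = P/ω = 41.2×10³ / 25.76 = 1599 N·m.
J = πd⁴/32 = π(0.186)⁴/32 = 1.175×10^-4 m⁴.
θ = T·L/(G·J) = 1599 × 1.74 / (25.3×10⁹ × 1.175×10^-4) = 9.361×10^-4 rad.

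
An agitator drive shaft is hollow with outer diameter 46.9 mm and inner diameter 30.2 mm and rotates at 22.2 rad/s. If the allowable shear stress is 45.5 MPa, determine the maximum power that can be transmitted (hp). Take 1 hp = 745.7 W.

J = π(d_o⁴ − d_i⁴)/32 = π(0.0469⁴ − 0.0302⁴)/32 = 3.933×10^-7 m⁴.
T_max = τ_allow·J/r = 4.55×10^7 × 3.933×10^-7 / 0.0234 = 763.2 N·m.
ω = 22.2 rad/s, so P_max = T_max·ω = 1.694×10^4 W.

22.7 hp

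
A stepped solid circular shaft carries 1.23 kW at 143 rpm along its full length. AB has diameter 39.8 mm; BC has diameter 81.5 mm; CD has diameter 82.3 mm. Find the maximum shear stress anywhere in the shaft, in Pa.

ω = 2π·143/60 = 14.97 rad/s, so T = P/ω = 1.23×10³ / 14.97 = 82.14 N·m.
Under the same torque, τ_max = 16T/(πd³) is largest where d is smallest — segment AB (d = 39.8 mm).
τ_max = 16·82.14/(π·(0.0398)³) = 6.635×10^6 Pa.

6.64e6 Pa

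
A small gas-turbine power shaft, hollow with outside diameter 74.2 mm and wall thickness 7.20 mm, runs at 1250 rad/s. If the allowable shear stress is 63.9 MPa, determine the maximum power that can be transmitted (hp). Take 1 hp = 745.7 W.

4970 hp

J = π(d_o⁴ − d_i⁴)/32 = π(0.0742⁴ − 0.0598⁴)/32 = 1.720×10^-6 m⁴.
T_max = τ_allow·J/r = 6.39×10^7 × 1.720×10^-6 / 0.0371 = 2963 N·m.
ω = 1250 rad/s, so P_max = T_max·ω = 3.704×10^6 W.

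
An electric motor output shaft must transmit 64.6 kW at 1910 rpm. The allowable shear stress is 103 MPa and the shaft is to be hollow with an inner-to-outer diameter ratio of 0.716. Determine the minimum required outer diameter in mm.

27.9 mm

ω = 2π·1910/60 = 200.0 rad/s, so T = P/ω = 64.6×10³ / 200.0 = 323.0 N·m.
For a hollow shaft with d_i/d_o = 0.716: τ_max = 16T/(π d_o³ (1−k⁴)), so d_o = [16T/(π τ_allow (1−k⁴))]^(1/3) = [16·323.0/(π·1.03×10^8·0.7372)]^(1/3) = 0.02788 m.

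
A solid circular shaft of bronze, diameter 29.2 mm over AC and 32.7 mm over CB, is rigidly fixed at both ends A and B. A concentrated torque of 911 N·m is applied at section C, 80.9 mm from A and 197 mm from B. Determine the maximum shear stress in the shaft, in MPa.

Compatibility: T_A·a/J_AC = T_B·b/J_CB with T_A + T_B = T₀.
J_AC = 7.14×10^-8 m⁴, J_CB = 1.12×10^-7 m⁴, so T_A = T₀·(J_AC/a)/((J_AC/a)+(J_CB/b)) = 553.5 N·m, T_B = 357.5 N·m.
τ in each portion: τ_AC = 1.13×10^8 Pa, τ_CB = 5.21×10^7 Pa; maximum is in AC.
τ_max = T_AC·r/J = 553.5·0.0146/7.14×10^-8 = 1.132×10^8 Pa.

113 MPa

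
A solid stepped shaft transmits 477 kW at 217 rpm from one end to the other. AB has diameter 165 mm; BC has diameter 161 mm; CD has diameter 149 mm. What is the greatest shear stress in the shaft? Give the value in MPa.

32.3 MPa

ω = 2π·217/60 = 22.72 rad/s, so T = P/ω = 477×10³ / 22.72 = 20990 N·m.
Under the same torque, τ_max = 16T/(πd³) is largest where d is smallest — segment CD (d = 149 mm).
τ_max = 16·20990/(π·(0.149)³) = 3.232×10^7 Pa.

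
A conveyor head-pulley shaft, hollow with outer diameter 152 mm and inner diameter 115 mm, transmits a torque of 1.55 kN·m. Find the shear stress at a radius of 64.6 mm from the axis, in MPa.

2.84 MPa

J = π(d_o⁴ − d_i⁴)/32 = π(0.152⁴ − 0.115⁴)/32 = 3.523×10^-5 m⁴.
Shear stress varies linearly with radius: τ = T·r/J = 1550 × 0.0646 / 3.523×10^-5 = 2.842×10^6 Pa.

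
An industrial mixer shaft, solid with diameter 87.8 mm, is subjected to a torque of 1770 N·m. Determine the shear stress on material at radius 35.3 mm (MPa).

10.7 MPa

J = πd⁴/32 = π(0.0878)⁴/32 = 5.834×10^-6 m⁴.
Shear stress varies linearly with radius: τ = T·r/J = 1770 × 0.0353 / 5.834×10^-6 = 1.071×10^7 Pa.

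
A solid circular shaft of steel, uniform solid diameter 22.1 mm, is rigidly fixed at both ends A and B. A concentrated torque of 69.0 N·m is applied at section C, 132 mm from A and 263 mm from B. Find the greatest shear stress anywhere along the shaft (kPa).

With uniform GJ and both ends fixed, compatibility θ_AC = θ_CB gives T_A·a = T_B·b, together with T_A + T_B = T₀.
T_A = T₀·b/(a+b) = 69.00·263/395.0 = 45.94 N·m; T_B = 23.06 N·m.
τ in each portion: τ_AC = 2.17×10^7 Pa, τ_CB = 1.09×10^7 Pa; maximum is in AC.
τ_max = T_AC·r/J = 45.94·0.0111/2.34×10^-8 = 2.168×10^7 Pa.

21700 kPa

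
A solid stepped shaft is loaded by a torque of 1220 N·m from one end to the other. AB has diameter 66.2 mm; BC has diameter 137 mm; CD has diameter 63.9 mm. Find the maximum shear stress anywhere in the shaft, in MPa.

Under the same torque, τ_max = 16T/(πd³) is largest where d is smallest — segment CD (d = 63.9 mm).
τ_max = 16·1220/(π·(0.0639)³) = 2.381×10^7 Pa.

23.8 MPa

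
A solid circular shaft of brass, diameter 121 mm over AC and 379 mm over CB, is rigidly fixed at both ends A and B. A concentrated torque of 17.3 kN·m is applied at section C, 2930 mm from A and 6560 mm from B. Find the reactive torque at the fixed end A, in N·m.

393 N·m

Compatibility: T_A·a/J_AC = T_B·b/J_CB with T_A + T_B = T₀.
J_AC = 2.10×10^-5 m⁴, J_CB = 2.03×10^-3 m⁴, so T_A = T₀·(J_AC/a)/((J_AC/a)+(J_CB/b)) = 393.3 N·m, T_B = 16910 N·m.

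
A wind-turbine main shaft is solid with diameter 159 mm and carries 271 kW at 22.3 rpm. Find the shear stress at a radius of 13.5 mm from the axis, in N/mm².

ω = 2π·22.3/60 = 2.335 rad/s, so T = P/ω = 271×10³ / 2.335 = 116000 N·m.
J = πd⁴/32 = π(0.159)⁴/32 = 6.275×10^-5 m⁴.
Shear stress varies linearly with radius: τ = T·r/J = 116000 × 0.0135 / 6.275×10^-5 = 2.497×10^7 Pa.

25.0 N/mm²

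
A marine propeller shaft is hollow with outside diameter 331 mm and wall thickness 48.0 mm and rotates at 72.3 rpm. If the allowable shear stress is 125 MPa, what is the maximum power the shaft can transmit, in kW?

J = π(d_o⁴ − d_i⁴)/32 = π(0.331⁴ − 0.235⁴)/32 = 8.790×10^-4 m⁴.
T_max = τ_allow·J/r = 1.25×10^8 × 8.790×10^-4 / 0.166 = 663900 N·m.
ω = 2π·72.3/60 = 7.571 rad/s, so P_max = T_max·ω = 5.027×10^6 W.

5030 kW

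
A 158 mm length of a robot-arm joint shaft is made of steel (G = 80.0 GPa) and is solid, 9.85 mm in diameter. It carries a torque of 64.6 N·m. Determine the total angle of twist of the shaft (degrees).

J = πd⁴/32 = π(0.00985)⁴/32 = 9.242×10^-10 m⁴.
θ = T·L/(G·J) = 64.60 × 0.158 / (80.0×10⁹ × 9.242×10^-10) = 0.1381 rad.

7.91°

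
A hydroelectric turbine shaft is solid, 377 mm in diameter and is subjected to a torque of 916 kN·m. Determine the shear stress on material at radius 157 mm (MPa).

72.5 MPa

J = πd⁴/32 = π(0.377)⁴/32 = 1.983×10^-3 m⁴.
Shear stress varies linearly with radius: τ = T·r/J = 916000 × 0.157 / 1.983×10^-3 = 7.252×10^7 Pa.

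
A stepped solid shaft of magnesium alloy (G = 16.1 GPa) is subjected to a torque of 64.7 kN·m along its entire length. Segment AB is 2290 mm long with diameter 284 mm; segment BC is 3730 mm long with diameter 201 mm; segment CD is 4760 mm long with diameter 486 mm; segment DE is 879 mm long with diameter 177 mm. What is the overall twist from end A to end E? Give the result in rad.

J_AB = π(0.284)⁴/32 = 6.39×10^-4 m⁴; J_BC = π(0.201)⁴/32 = 1.60×10^-4 m⁴; J_CD = π(0.486)⁴/32 = 5.48×10^-3 m⁴; J_DE = π(0.177)⁴/32 = 9.64×10^-5 m⁴.
θ = (T/G)·Σ L_i/J_i = (64700/16.1×10⁹)·(2.29/6.39×10^-4 + 3.73/1.60×10^-4 + 4.76/5.48×10^-3 + 0.879/9.64×10^-5) = 0.1481 rad.

0.148 rad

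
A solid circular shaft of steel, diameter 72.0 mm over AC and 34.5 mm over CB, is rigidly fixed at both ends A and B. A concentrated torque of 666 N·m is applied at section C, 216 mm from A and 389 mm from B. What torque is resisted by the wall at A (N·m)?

647 N·m

Compatibility: T_A·a/J_AC = T_B·b/J_CB with T_A + T_B = T₀.
J_AC = 2.64×10^-6 m⁴, J_CB = 1.39×10^-7 m⁴, so T_A = T₀·(J_AC/a)/((J_AC/a)+(J_CB/b)) = 647.1 N·m, T_B = 18.94 N·m.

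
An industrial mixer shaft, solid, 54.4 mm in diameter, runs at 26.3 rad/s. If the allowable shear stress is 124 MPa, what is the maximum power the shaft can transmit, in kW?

J = πd⁴/32 = π(0.0544)⁴/32 = 8.598×10^-7 m⁴.
T_max = τ_allow·J/r = 1.24×10^8 × 8.598×10^-7 / 0.0272 = 3920 N·m.
ω = 26.3 rad/s, so P_max = T_max·ω = 1.031×10^5 W.

103 kW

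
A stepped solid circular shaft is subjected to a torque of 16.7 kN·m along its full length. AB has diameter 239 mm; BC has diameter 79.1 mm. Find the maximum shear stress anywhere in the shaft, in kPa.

Under the same torque, τ_max = 16T/(πd³) is largest where d is smallest — segment BC (d = 79.1 mm).
τ_max = 16·16700/(π·(0.0791)³) = 1.719×10^8 Pa.

172000 kPa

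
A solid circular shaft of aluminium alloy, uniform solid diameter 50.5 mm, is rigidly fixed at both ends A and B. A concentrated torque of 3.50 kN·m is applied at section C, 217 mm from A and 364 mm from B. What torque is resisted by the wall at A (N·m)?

2190 N·m

With uniform GJ and both ends fixed, compatibility θ_AC = θ_CB gives T_A·a = T_B·b, together with T_A + T_B = T₀.
T_A = T₀·b/(a+b) = 3500·364/581.0 = 2193 N·m; T_B = 1307 N·m.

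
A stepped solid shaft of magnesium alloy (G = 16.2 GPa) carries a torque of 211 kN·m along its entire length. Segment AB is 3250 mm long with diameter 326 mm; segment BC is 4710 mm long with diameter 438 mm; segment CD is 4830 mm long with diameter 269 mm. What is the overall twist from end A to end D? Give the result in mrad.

178 mrad

J_AB = π(0.326)⁴/32 = 1.11×10^-3 m⁴; J_BC = π(0.438)⁴/32 = 3.61×10^-3 m⁴; J_CD = π(0.269)⁴/32 = 5.14×10^-4 m⁴.
θ = (T/G)·Σ L_i/J_i = (211000/16.2×10⁹)·(3.25/1.11×10^-3 + 4.71/3.61×10^-3 + 4.83/5.14×10^-4) = 0.1775 rad.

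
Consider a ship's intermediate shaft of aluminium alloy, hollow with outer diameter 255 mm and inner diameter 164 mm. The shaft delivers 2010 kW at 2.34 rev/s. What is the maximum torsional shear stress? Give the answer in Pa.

ω = 2π·2.34 = 14.70 rad/s, so T = P/ω = 2010×10³ / 14.70 = 136700 N·m.
J = π(d_o⁴ − d_i⁴)/32 = π(0.255⁴ − 0.164⁴)/32 = 3.441×10^-4 m⁴.
τ_max = T·r/J = 136700 × 0.128 / 3.441×10^-4 = 5.066×10^7 Pa.

5.07e7 Pa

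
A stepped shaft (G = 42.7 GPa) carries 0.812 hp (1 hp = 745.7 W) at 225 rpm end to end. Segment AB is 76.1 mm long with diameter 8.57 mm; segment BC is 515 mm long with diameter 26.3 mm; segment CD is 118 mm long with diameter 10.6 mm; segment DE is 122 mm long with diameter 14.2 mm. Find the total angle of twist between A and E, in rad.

0.169 rad

ω = 2π·225/60 = 23.56 rad/s, so T = P/ω = 0.812×745.7 / 23.56 = 25.70 N·m.
J_AB = π(0.00857)⁴/32 = 5.30×10^-10 m⁴; J_BC = π(0.0263)⁴/32 = 4.70×10^-8 m⁴; J_CD = π(0.0106)⁴/32 = 1.24×10^-9 m⁴; J_DE = π(0.0142)⁴/32 = 3.99×10^-9 m⁴.
θ = (T/G)·Σ L_i/J_i = (25.70/42.7×10⁹)·(0.0761/5.30×10^-10 + 0.515/4.70×10^-8 + 0.118/1.24×10^-9 + 0.122/3.99×10^-9) = 0.1688 rad.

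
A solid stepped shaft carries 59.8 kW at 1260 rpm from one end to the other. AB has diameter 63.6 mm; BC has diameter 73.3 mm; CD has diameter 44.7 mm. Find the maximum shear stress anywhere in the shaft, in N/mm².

25.8 N/mm²

ω = 2π·1260/60 = 131.9 rad/s, so T = P/ω = 59.8×10³ / 131.9 = 453.2 N·m.
Under the same torque, τ_max = 16T/(πd³) is largest where d is smallest — segment CD (d = 44.7 mm).
τ_max = 16·453.2/(π·(0.0447)³) = 2.584×10^7 Pa.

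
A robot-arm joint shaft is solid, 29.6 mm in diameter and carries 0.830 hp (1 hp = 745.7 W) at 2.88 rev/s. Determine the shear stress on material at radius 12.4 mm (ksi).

0.816 ksi

ω = 2π·2.88 = 18.10 rad/s, so T = P/ω = 0.830×745.7 / 18.10 = 34.20 N·m.
J = πd⁴/32 = π(0.0296)⁴/32 = 7.536×10^-8 m⁴.
Shear stress varies linearly with radius: τ = T·r/J = 34.20 × 0.0124 / 7.536×10^-8 = 5.628×10^6 Pa.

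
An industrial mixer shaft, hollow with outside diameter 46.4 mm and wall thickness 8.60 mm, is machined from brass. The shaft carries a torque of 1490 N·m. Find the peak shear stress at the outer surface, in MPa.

J = π(d_o⁴ − d_i⁴)/32 = π(0.0464⁴ − 0.0292⁴)/32 = 3.837×10^-7 m⁴.
τ_max = T·r/J = 1490 × 0.0232 / 3.837×10^-7 = 9.009×10^7 Pa.

90.1 MPa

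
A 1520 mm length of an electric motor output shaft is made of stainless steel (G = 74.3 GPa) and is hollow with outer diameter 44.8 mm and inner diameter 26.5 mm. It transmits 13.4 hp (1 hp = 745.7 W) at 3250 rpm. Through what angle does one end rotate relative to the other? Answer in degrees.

0.0992°

ω = 2π·3250/60 = 340.3 rad/s, so T = P/ω = 13.4×745.7 / 340.3 = 29.36 N·m.
J = π(d_o⁴ − d_i⁴)/32 = π(0.0448⁴ − 0.0265⁴)/32 = 3.471×10^-7 m⁴.
θ = T·L/(G·J) = 29.36 × 1.52 / (74.3×10⁹ × 3.471×10^-7) = 1.731×10^-3 rad.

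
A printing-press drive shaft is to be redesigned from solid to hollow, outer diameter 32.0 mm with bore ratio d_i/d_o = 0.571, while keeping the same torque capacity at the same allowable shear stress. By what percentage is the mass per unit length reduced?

Equal τ_max and T ⇒ the solid shaft needs d_s³ = d_o³(1−k⁴), so d_s = 32.0·(1−0.571⁴)^(1/3) = 30.82 mm.
Area ratio A_h/A_s = d_o²(1−k²)/d_s² = (1−k²)/(1−k⁴)^(2/3) = 0.7264.
Mass saving = 1 − 0.7264 = 27.4 %.

27.4 %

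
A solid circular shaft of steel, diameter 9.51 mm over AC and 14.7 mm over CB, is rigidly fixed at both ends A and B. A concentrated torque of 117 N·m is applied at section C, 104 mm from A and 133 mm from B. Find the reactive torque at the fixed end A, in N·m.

21.4 N·m

Compatibility: T_A·a/J_AC = T_B·b/J_CB with T_A + T_B = T₀.
J_AC = 8.03×10^-10 m⁴, J_CB = 4.58×10^-9 m⁴, so T_A = T₀·(J_AC/a)/((J_AC/a)+(J_CB/b)) = 21.41 N·m, T_B = 95.59 N·m.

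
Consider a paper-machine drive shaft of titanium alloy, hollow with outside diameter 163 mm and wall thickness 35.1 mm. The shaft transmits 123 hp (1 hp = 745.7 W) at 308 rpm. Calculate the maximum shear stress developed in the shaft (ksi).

ω = 2π·308/60 = 32.25 rad/s, so T = P/ω = 123×745.7 / 32.25 = 2844 N·m.
J = π(d_o⁴ − d_i⁴)/32 = π(0.163⁴ − 0.0928⁴)/32 = 6.202×10^-5 m⁴.
τ_max = T·r/J = 2844 × 0.0815 / 6.202×10^-5 = 3.737×10^6 Pa.

0.542 ksi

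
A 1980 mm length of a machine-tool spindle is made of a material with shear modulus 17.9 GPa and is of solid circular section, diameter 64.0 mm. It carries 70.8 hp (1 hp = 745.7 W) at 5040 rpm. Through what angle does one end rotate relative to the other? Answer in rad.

ω = 2π·5040/60 = 527.8 rad/s, so T = P/ω = 70.8×745.7 / 527.8 = 100.0 N·m.
J = πd⁴/32 = π(0.0640)⁴/32 = 1.647×10^-6 m⁴.
θ = T·L/(G·J) = 100.0 × 1.98 / (17.9×10⁹ × 1.647×10^-6) = 6.718×10^-3 rad.

0.00672 rad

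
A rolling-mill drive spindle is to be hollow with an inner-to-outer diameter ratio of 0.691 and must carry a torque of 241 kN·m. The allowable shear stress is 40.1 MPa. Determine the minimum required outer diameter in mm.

341 mm

For a hollow shaft with d_i/d_o = 0.691: τ_max = 16T/(π d_o³ (1−k⁴)), so d_o = [16T/(π τ_allow (1−k⁴))]^(1/3) = [16·241000/(π·4.01×10^7·0.7720)]^(1/3) = 0.3410 m.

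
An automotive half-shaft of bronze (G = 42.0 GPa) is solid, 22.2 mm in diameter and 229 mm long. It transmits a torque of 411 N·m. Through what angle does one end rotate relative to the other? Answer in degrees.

5.38°

J = πd⁴/32 = π(0.0222)⁴/32 = 2.385×10^-8 m⁴.
θ = T·L/(G·J) = 411.0 × 0.229 / (42.0×10⁹ × 2.385×10^-8) = 0.09398 rad.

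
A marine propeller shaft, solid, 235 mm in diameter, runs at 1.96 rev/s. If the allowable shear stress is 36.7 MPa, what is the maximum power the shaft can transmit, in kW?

1150 kW

J = πd⁴/32 = π(0.235)⁴/32 = 2.994×10^-4 m⁴.
T_max = τ_allow·J/r = 3.67×10^7 × 2.994×10^-4 / 0.117 = 93520 N·m.
ω = 2π·1.96 = 12.32 rad/s, so P_max = T_max·ω = 1.152×10^6 W.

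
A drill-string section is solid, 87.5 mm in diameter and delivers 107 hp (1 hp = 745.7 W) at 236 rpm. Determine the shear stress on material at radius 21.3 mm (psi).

ω = 2π·236/60 = 24.71 rad/s, so T = P/ω = 107×745.7 / 24.71 = 3229 N·m.
J = πd⁴/32 = π(0.0875)⁴/32 = 5.755×10^-6 m⁴.
Shear stress varies linearly with radius: τ = T·r/J = 3229 × 0.0213 / 5.755×10^-6 = 1.195×10^7 Pa.

1730 psi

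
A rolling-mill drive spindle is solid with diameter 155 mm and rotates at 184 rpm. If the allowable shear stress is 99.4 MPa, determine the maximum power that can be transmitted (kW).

J = πd⁴/32 = π(0.155)⁴/32 = 5.667×10^-5 m⁴.
T_max = τ_allow·J/r = 9.94×10^7 × 5.667×10^-5 / 0.0775 = 72680 N·m.
ω = 2π·184/60 = 19.27 rad/s, so P_max = T_max·ω = 1.400×10^6 W.

1400 kW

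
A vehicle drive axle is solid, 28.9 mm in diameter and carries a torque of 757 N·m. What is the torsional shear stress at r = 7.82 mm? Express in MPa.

86.4 MPa

J = πd⁴/32 = π(0.0289)⁴/32 = 6.848×10^-8 m⁴.
Shear stress varies linearly with radius: τ = T·r/J = 757.0 × 0.00782 / 6.848×10^-8 = 8.644×10^7 Pa.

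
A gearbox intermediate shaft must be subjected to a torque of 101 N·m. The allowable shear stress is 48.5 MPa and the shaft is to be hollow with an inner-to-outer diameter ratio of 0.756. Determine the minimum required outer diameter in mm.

For a hollow shaft with d_i/d_o = 0.756: τ_max = 16T/(π d_o³ (1−k⁴)), so d_o = [16T/(π τ_allow (1−k⁴))]^(1/3) = [16·101.0/(π·4.85×10^7·0.6733)]^(1/3) = 0.02507 m.

25.1 mm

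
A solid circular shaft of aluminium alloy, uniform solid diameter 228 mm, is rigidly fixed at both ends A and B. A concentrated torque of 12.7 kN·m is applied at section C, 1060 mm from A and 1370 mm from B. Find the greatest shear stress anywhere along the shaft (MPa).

3.08 MPa

With uniform GJ and both ends fixed, compatibility θ_AC = θ_CB gives T_A·a = T_B·b, together with T_A + T_B = T₀.
T_A = T₀·b/(a+b) = 12700·1370/2430 = 7160 N·m; T_B = 5540 N·m.
τ in each portion: τ_AC = 3.08×10^6 Pa, τ_CB = 2.38×10^6 Pa; maximum is in AC.
τ_max = T_AC·r/J = 7160·0.114/2.65×10^-4 = 3.077×10^6 Pa.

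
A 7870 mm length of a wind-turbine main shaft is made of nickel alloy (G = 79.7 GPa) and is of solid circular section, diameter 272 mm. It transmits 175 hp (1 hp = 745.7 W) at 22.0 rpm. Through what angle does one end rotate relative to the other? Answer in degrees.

ω = 2π·22.0/60 = 2.304 rad/s, so T = P/ω = 175×745.7 / 2.304 = 56640 N·m.
J = πd⁴/32 = π(0.272)⁴/32 = 5.374×10^-4 m⁴.
θ = T·L/(G·J) = 56640 × 7.87 / (79.7×10⁹ × 5.374×10^-4) = 0.01041 rad.

0.596°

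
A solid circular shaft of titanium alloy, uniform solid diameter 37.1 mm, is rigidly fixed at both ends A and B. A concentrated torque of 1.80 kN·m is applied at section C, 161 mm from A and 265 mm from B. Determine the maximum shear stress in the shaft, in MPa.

With uniform GJ and both ends fixed, compatibility θ_AC = θ_CB gives T_A·a = T_B·b, together with T_A + T_B = T₀.
T_A = T₀·b/(a+b) = 1800·265/426.0 = 1120 N·m; T_B = 680.3 N·m.
τ in each portion: τ_AC = 1.12×10^8 Pa, τ_CB = 6.78×10^7 Pa; maximum is in AC.
τ_max = T_AC·r/J = 1120·0.0186/1.86×10^-7 = 1.117×10^8 Pa.

112 MPa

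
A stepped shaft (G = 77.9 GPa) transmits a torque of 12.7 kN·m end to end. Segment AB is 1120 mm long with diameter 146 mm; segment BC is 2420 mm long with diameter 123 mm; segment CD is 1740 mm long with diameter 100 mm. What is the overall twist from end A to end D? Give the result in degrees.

2.90°

J_AB = π(0.146)⁴/32 = 4.46×10^-5 m⁴; J_BC = π(0.123)⁴/32 = 2.25×10^-5 m⁴; J_CD = π(0.100)⁴/32 = 9.82×10^-6 m⁴.
θ = (T/G)·Σ L_i/J_i = (12700/77.9×10⁹)·(1.12/4.46×10^-5 + 2.42/2.25×10^-5 + 1.74/9.82×10^-6) = 0.05055 rad.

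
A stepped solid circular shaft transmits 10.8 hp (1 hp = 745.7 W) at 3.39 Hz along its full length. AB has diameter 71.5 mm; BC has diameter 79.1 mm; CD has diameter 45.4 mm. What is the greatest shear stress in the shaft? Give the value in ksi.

2.98 ksi

ω = 2π·3.39 = 21.30 rad/s, so T = P/ω = 10.8×745.7 / 21.30 = 378.1 N·m.
Under the same torque, τ_max = 16T/(πd³) is largest where d is smallest — segment CD (d = 45.4 mm).
τ_max = 16·378.1/(π·(0.0454)³) = 2.058×10^7 Pa.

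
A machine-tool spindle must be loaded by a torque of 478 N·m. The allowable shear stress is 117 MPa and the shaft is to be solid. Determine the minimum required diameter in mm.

For a solid shaft τ_max = 16T/(πd³), so d = (16T/(π τ_allow))^(1/3) = (16·478.0/(π·1.17×10^8))^(1/3) = 0.02750 m.

27.5 mm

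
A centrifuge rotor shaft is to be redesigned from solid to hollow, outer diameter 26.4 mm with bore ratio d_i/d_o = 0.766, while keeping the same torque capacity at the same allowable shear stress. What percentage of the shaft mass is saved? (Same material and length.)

45.2 %

Equal τ_max and T ⇒ the solid shaft needs d_s³ = d_o³(1−k⁴), so d_s = 26.4·(1−0.766⁴)^(1/3) = 22.94 mm.
Area ratio A_h/A_s = d_o²(1−k²)/d_s² = (1−k²)/(1−k⁴)^(2/3) = 0.5475.
Mass saving = 1 − 0.5475 = 45.2 %.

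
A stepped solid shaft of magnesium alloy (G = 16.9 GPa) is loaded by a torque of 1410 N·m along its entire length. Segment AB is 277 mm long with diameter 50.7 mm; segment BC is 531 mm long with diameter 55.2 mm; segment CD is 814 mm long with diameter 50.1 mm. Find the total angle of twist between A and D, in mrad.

J_AB = π(0.0507)⁴/32 = 6.49×10^-7 m⁴; J_BC = π(0.0552)⁴/32 = 9.11×10^-7 m⁴; J_CD = π(0.0501)⁴/32 = 6.19×10^-7 m⁴.
θ = (T/G)·Σ L_i/J_i = (1410/16.9×10⁹)·(0.277/6.49×10^-7 + 0.531/9.11×10^-7 + 0.814/6.19×10^-7) = 0.1940 rad.

194 mrad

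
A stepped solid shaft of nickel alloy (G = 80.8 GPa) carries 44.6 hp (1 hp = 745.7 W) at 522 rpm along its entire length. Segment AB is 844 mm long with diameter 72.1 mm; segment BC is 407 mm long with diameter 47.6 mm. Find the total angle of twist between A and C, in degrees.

ω = 2π·522/60 = 54.66 rad/s, so T = P/ω = 44.6×745.7 / 54.66 = 608.4 N·m.
J_AB = π(0.0721)⁴/32 = 2.65×10^-6 m⁴; J_BC = π(0.0476)⁴/32 = 5.04×10^-7 m⁴.
θ = (T/G)·Σ L_i/J_i = (608.4/80.8×10⁹)·(0.844/2.65×10^-6 + 0.407/5.04×10^-7) = 8.476×10^-3 rad.

0.486°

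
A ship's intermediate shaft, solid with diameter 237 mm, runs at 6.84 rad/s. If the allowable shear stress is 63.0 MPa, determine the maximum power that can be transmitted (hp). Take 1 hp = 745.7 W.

1510 hp

J = πd⁴/32 = π(0.237)⁴/32 = 3.097×10^-4 m⁴.
T_max = τ_allow·J/r = 6.30×10^7 × 3.097×10^-4 / 0.118 = 164700 N·m.
ω = 6.84 rad/s, so P_max = T_max·ω = 1.126×10^6 W.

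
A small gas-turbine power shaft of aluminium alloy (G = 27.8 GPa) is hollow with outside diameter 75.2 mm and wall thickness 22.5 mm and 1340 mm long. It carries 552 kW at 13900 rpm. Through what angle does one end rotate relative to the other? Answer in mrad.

ω = 2π·13900/60 = 1456 rad/s, so T = P/ω = 552×10³ / 1456 = 379.2 N·m.
J = π(d_o⁴ − d_i⁴)/32 = π(0.0752⁴ − 0.0302⁴)/32 = 3.058×10^-6 m⁴.
θ = T·L/(G·J) = 379.2 × 1.34 / (27.8×10⁹ × 3.058×10^-6) = 5.978×10^-3 rad.

5.98 mrad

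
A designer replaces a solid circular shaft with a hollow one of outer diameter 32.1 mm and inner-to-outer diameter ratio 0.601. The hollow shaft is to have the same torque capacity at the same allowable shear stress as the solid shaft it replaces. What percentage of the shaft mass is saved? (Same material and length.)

29.9 %

Equal τ_max and T ⇒ the solid shaft needs d_s³ = d_o³(1−k⁴), so d_s = 32.1·(1−0.601⁴)^(1/3) = 30.64 mm.
Area ratio A_h/A_s = d_o²(1−k²)/d_s² = (1−k²)/(1−k⁴)^(2/3) = 0.7012.
Mass saving = 1 − 0.7012 = 29.9 %.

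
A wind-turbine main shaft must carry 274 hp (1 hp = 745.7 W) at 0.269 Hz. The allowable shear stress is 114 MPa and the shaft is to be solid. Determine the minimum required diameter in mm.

ω = 2π·0.269 = 1.690 rad/s, so T = P/ω = 274×745.7 / 1.690 = 120900 N·m.
For a solid shaft τ_max = 16T/(πd³), so d = (16T/(π τ_allow))^(1/3) = (16·120900/(π·1.14×10^8))^(1/3) = 0.1754 m.

175 mm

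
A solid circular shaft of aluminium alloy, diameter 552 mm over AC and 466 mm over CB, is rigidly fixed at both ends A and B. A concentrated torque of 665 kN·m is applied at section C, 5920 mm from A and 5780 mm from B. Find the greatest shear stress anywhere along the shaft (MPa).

Compatibility: T_A·a/J_AC = T_B·b/J_CB with T_A + T_B = T₀.
J_AC = 9.11×10^-3 m⁴, J_CB = 4.63×10^-3 m⁴, so T_A = T₀·(J_AC/a)/((J_AC/a)+(J_CB/b)) = 437400 N·m, T_B = 227600 N·m.
τ in each portion: τ_AC = 1.32×10^7 Pa, τ_CB = 1.15×10^7 Pa; maximum is in AC.
τ_max = T_AC·r/J = 437400·0.276/9.11×10^-3 = 1.325×10^7 Pa.

13.2 MPa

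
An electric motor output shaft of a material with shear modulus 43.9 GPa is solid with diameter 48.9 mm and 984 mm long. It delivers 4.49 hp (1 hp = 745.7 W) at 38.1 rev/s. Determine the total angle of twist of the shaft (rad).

ω = 2π·38.1 = 239.4 rad/s, so T = P/ω = 4.49×745.7 / 239.4 = 13.99 N·m.
J = πd⁴/32 = π(0.0489)⁴/32 = 5.614×10^-7 m⁴.
θ = T·L/(G·J) = 13.99 × 0.984 / (43.9×10⁹ × 5.614×10^-7) = 5.585×10^-4 rad.

5.58e-4 rad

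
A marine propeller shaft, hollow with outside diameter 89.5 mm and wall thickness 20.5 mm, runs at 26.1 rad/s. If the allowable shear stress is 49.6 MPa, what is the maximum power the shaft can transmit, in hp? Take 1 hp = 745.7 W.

223 hp

J = π(d_o⁴ − d_i⁴)/32 = π(0.0895⁴ − 0.0485⁴)/32 = 5.756×10^-6 m⁴.
T_max = τ_allow·J/r = 4.96×10^7 × 5.756×10^-6 / 0.0447 = 6380 N·m.
ω = 26.1 rad/s, so P_max = T_max·ω = 1.665×10^5 W.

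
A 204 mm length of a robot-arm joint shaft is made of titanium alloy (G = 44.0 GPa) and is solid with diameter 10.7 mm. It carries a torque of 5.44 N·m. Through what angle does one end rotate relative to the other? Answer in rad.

0.0196 rad

J = πd⁴/32 = π(0.0107)⁴/32 = 1.287×10^-9 m⁴.
θ = T·L/(G·J) = 5.440 × 0.204 / (44.0×10⁹ × 1.287×10^-9) = 0.01960 rad.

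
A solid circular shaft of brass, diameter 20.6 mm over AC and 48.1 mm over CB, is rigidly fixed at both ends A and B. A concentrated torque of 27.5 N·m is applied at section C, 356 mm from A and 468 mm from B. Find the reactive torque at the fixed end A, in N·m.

Compatibility: T_A·a/J_AC = T_B·b/J_CB with T_A + T_B = T₀.
J_AC = 1.77×10^-8 m⁴, J_CB = 5.26×10^-7 m⁴, so T_A = T₀·(J_AC/a)/((J_AC/a)+(J_CB/b)) = 1.165 N·m, T_B = 26.34 N·m.

1.16 N·m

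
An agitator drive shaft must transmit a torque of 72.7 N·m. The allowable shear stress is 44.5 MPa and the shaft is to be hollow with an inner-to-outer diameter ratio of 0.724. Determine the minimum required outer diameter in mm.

22.6 mm

For a hollow shaft with d_i/d_o = 0.724: τ_max = 16T/(π d_o³ (1−k⁴)), so d_o = [16T/(π τ_allow (1−k⁴))]^(1/3) = [16·72.70/(π·4.45×10^7·0.7252)]^(1/3) = 0.02255 m.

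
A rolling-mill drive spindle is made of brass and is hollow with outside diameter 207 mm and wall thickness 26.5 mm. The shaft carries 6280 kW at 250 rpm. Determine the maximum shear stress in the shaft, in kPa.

ω = 2π·250/60 = 26.18 rad/s, so T = P/ω = 6280×10³ / 26.18 = 239900 N·m.
J = π(d_o⁴ − d_i⁴)/32 = π(0.207⁴ − 0.154⁴)/32 = 1.250×10^-4 m⁴.
τ_max = T·r/J = 239900 × 0.103 / 1.250×10^-4 = 1.986×10^8 Pa.

199000 kPa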